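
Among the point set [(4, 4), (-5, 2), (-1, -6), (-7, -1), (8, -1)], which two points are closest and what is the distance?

Computing all pairwise distances among 5 points:

d((4, 4), (-5, 2)) = 9.2195
d((4, 4), (-1, -6)) = 11.1803
d((4, 4), (-7, -1)) = 12.083
d((4, 4), (8, -1)) = 6.4031
d((-5, 2), (-1, -6)) = 8.9443
d((-5, 2), (-7, -1)) = 3.6056 <-- minimum
d((-5, 2), (8, -1)) = 13.3417
d((-1, -6), (-7, -1)) = 7.8102
d((-1, -6), (8, -1)) = 10.2956
d((-7, -1), (8, -1)) = 15.0

Closest pair: (-5, 2) and (-7, -1) with distance 3.6056

The closest pair is (-5, 2) and (-7, -1) with Euclidean distance 3.6056. For 5 points, brute-force pairwise comparison is shown above. For large n, the divide-and-conquer algorithm (sort by x, recurse on halves, check the dividing strip) achieves O(n log n).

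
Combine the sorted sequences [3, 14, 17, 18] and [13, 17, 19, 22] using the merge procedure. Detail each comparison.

Merging process:

Compare 3 vs 13: take 3 from left. Merged: [3]
Compare 14 vs 13: take 13 from right. Merged: [3, 13]
Compare 14 vs 17: take 14 from left. Merged: [3, 13, 14]
Compare 17 vs 17: take 17 from left. Merged: [3, 13, 14, 17]
Compare 18 vs 17: take 17 from right. Merged: [3, 13, 14, 17, 17]
Compare 18 vs 19: take 18 from left. Merged: [3, 13, 14, 17, 17, 18]
Append remaining from right: [19, 22]. Merged: [3, 13, 14, 17, 17, 18, 19, 22]

Final merged array: [3, 13, 14, 17, 17, 18, 19, 22]
Total comparisons: 6

The merged array is [3, 13, 14, 17, 17, 18, 19, 22], requiring 6 comparisons. The merge step runs in O(n) time where n is the total number of elements.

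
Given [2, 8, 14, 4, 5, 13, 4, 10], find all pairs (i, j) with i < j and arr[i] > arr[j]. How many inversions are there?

Finding inversions in [2, 8, 14, 4, 5, 13, 4, 10]:

(1, 3): arr[1]=8 > arr[3]=4
(1, 4): arr[1]=8 > arr[4]=5
(1, 6): arr[1]=8 > arr[6]=4
(2, 3): arr[2]=14 > arr[3]=4
(2, 4): arr[2]=14 > arr[4]=5
(2, 5): arr[2]=14 > arr[5]=13
(2, 6): arr[2]=14 > arr[6]=4
(2, 7): arr[2]=14 > arr[7]=10
(4, 6): arr[4]=5 > arr[6]=4
(5, 6): arr[5]=13 > arr[6]=4
(5, 7): arr[5]=13 > arr[7]=10

Total inversions: 11

The array has 11 inversion(s): (1,3), (1,4), (1,6), (2,3), (2,4), (2,5), (2,6), (2,7), (4,6), (5,6), (5,7). Each pair (i,j) satisfies i < j and arr[i] > arr[j].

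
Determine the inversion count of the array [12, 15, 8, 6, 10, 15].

Finding inversions in [12, 15, 8, 6, 10, 15]:

(0, 2): arr[0]=12 > arr[2]=8
(0, 3): arr[0]=12 > arr[3]=6
(0, 4): arr[0]=12 > arr[4]=10
(1, 2): arr[1]=15 > arr[2]=8
(1, 3): arr[1]=15 > arr[3]=6
(1, 4): arr[1]=15 > arr[4]=10
(2, 3): arr[2]=8 > arr[3]=6

Total inversions: 7

The array has 7 inversion(s): (0,2), (0,3), (0,4), (1,2), (1,3), (1,4), (2,3). Each pair (i,j) satisfies i < j and arr[i] > arr[j].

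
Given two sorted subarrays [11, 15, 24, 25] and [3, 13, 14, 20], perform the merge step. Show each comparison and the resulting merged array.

Merging process:

Compare 11 vs 3: take 3 from right. Merged: [3]
Compare 11 vs 13: take 11 from left. Merged: [3, 11]
Compare 15 vs 13: take 13 from right. Merged: [3, 11, 13]
Compare 15 vs 14: take 14 from right. Merged: [3, 11, 13, 14]
Compare 15 vs 20: take 15 from left. Merged: [3, 11, 13, 14, 15]
Compare 24 vs 20: take 20 from right. Merged: [3, 11, 13, 14, 15, 20]
Append remaining from left: [24, 25]. Merged: [3, 11, 13, 14, 15, 20, 24, 25]

Final merged array: [3, 11, 13, 14, 15, 20, 24, 25]
Total comparisons: 6

The merged array is [3, 11, 13, 14, 15, 20, 24, 25], requiring 6 comparisons. The merge step runs in O(n) time where n is the total number of elements.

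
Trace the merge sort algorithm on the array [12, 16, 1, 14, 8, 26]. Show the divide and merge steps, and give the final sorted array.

Merge sort trace:

Split: [12, 16, 1, 14, 8, 26] -> [12, 16, 1] and [14, 8, 26]
  Split: [12, 16, 1] -> [12] and [16, 1]
    Split: [16, 1] -> [16] and [1]
    Merge: [16] + [1] -> [1, 16]
  Merge: [12] + [1, 16] -> [1, 12, 16]
  Split: [14, 8, 26] -> [14] and [8, 26]
    Split: [8, 26] -> [8] and [26]
    Merge: [8] + [26] -> [8, 26]
  Merge: [14] + [8, 26] -> [8, 14, 26]
Merge: [1, 12, 16] + [8, 14, 26] -> [1, 8, 12, 14, 16, 26]

Final sorted array: [1, 8, 12, 14, 16, 26]

The merge sort proceeds by recursively splitting the array and merging sorted halves.
After all merges, the sorted array is [1, 8, 12, 14, 16, 26].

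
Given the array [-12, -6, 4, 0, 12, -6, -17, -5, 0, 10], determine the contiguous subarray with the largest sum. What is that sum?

Using Kadane's algorithm on [-12, -6, 4, 0, 12, -6, -17, -5, 0, 10]:

Scanning through the array:
Position 1 (value -6): max_ending_here = -6, max_so_far = -6
Position 2 (value 4): max_ending_here = 4, max_so_far = 4
Position 3 (value 0): max_ending_here = 4, max_so_far = 4
Position 4 (value 12): max_ending_here = 16, max_so_far = 16
Position 5 (value -6): max_ending_here = 10, max_so_far = 16
Position 6 (value -17): max_ending_here = -7, max_so_far = 16
Position 7 (value -5): max_ending_here = -5, max_so_far = 16
Position 8 (value 0): max_ending_here = 0, max_so_far = 16
Position 9 (value 10): max_ending_here = 10, max_so_far = 16

Maximum subarray: [4, 0, 12]
Maximum sum: 16

The maximum subarray is [4, 0, 12] with sum 16. This subarray runs from index 2 to index 4.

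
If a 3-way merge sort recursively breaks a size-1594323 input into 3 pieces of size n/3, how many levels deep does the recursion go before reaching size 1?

For divide and conquer with division factor 3:

Problem sizes at each level:
Level 0: 1594323
Level 1: 531441
Level 2: 177147
Level 3: 59049
Level 4: 19683
Level 5: 6561
Level 6: 2187
Level 7: 729
Level 8: 243
Level 9: 81
Level 10: 27
Level 11: 9
Level 12: 3
Level 13: 1

The root is level 0 and the size-1 base case is level 13 (the tree spans levels 0 through 13, i.e. 14 levels counting the root), so the depth is the number of divisions: log_3(1594323) = 13

The recursion tree depth is log_3(1594323) = 13. At each level, the problem size is divided by 3, so it takes 13 divisions to reduce to a base case of size 1. The algorithm makes 3 recursive calls at each level.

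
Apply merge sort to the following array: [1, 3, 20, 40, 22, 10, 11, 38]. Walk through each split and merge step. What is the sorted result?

Merge sort trace:

Split: [1, 3, 20, 40, 22, 10, 11, 38] -> [1, 3, 20, 40] and [22, 10, 11, 38]
  Split: [1, 3, 20, 40] -> [1, 3] and [20, 40]
    Split: [1, 3] -> [1] and [3]
    Merge: [1] + [3] -> [1, 3]
    Split: [20, 40] -> [20] and [40]
    Merge: [20] + [40] -> [20, 40]
  Merge: [1, 3] + [20, 40] -> [1, 3, 20, 40]
  Split: [22, 10, 11, 38] -> [22, 10] and [11, 38]
    Split: [22, 10] -> [22] and [10]
    Merge: [22] + [10] -> [10, 22]
    Split: [11, 38] -> [11] and [38]
    Merge: [11] + [38] -> [11, 38]
  Merge: [10, 22] + [11, 38] -> [10, 11, 22, 38]
Merge: [1, 3, 20, 40] + [10, 11, 22, 38] -> [1, 3, 10, 11, 20, 22, 38, 40]

Final sorted array: [1, 3, 10, 11, 20, 22, 38, 40]

The merge sort proceeds by recursively splitting the array and merging sorted halves.
After all merges, the sorted array is [1, 3, 10, 11, 20, 22, 38, 40].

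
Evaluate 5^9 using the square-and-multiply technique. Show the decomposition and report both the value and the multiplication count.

Computing 5^9 by squaring (build up from 5^1; each line after the first costs one multiplication):

5^1 = 5
5^2 = (5^1)^2 = 5^2 = 25
5^4 = (5^2)^2 = 25^2 = 625
5^8 = (5^4)^2 = 625^2 = 390625
5^9 = 5 * 5^8 = 5 * 390625 = 1953125

Result: 1953125
Multiplications needed: 4 (4 lines after 5^1)

5^9 = 1953125. Using exponentiation by squaring, this requires 4 multiplications. The key idea: if the exponent is even, square the half-power; if odd, multiply by the base once.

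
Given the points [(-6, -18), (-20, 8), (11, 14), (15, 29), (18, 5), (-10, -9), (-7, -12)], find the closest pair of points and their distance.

Computing all pairwise distances among 7 points:

d((-6, -18), (-20, 8)) = 29.5296
d((-6, -18), (11, 14)) = 36.2353
d((-6, -18), (15, 29)) = 51.4782
d((-6, -18), (18, 5)) = 33.2415
d((-6, -18), (-10, -9)) = 9.8489
d((-6, -18), (-7, -12)) = 6.0828
d((-20, 8), (11, 14)) = 31.5753
d((-20, 8), (15, 29)) = 40.8167
d((-20, 8), (18, 5)) = 38.1182
d((-20, 8), (-10, -9)) = 19.7231
d((-20, 8), (-7, -12)) = 23.8537
d((11, 14), (15, 29)) = 15.5242
d((11, 14), (18, 5)) = 11.4018
d((11, 14), (-10, -9)) = 31.1448
d((11, 14), (-7, -12)) = 31.6228
d((15, 29), (18, 5)) = 24.1868
d((15, 29), (-10, -9)) = 45.4863
d((15, 29), (-7, -12)) = 46.5296
d((18, 5), (-10, -9)) = 31.305
d((18, 5), (-7, -12)) = 30.2324
d((-10, -9), (-7, -12)) = 4.2426 <-- minimum

Closest pair: (-10, -9) and (-7, -12) with distance 4.2426

The closest pair is (-10, -9) and (-7, -12) with Euclidean distance 4.2426. For 7 points, brute-force pairwise comparison is shown above. For large n, the divide-and-conquer algorithm (sort by x, recurse on halves, check the dividing strip) achieves O(n log n).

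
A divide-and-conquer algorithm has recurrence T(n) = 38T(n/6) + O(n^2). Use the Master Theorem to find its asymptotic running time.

Master Theorem for T(n) = 38T(n/6) + O(n^2):

a = 38, b = 6, c = 2
log_b(a) = log_6(38) = 2.0302

Case 1: c = 2 < log_6(38) = 2.0302
T(n) = O(n^(log_6 38))

For T(n) = 38T(n/6) + O(n^2): log_6(38) = 2.0302. This is Case 1 of the Master Theorem (c < log_b(a), work dominated by leaves), giving O(n^(log_6 38)).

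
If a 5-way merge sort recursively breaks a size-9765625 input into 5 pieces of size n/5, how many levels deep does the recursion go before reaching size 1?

For divide and conquer with division factor 5:

Problem sizes at each level:
Level 0: 9765625
Level 1: 1953125
Level 2: 390625
Level 3: 78125
Level 4: 15625
Level 5: 3125
Level 6: 625
Level 7: 125
Level 8: 25
Level 9: 5
Level 10: 1

The root is level 0 and the size-1 base case is level 10 (the tree spans levels 0 through 10, i.e. 11 levels counting the root), so the depth is the number of divisions: log_5(9765625) = 10

The recursion tree depth is log_5(9765625) = 10. At each level, the problem size is divided by 5, so it takes 10 divisions to reduce to a base case of size 1. The algorithm makes 5 recursive calls at each level.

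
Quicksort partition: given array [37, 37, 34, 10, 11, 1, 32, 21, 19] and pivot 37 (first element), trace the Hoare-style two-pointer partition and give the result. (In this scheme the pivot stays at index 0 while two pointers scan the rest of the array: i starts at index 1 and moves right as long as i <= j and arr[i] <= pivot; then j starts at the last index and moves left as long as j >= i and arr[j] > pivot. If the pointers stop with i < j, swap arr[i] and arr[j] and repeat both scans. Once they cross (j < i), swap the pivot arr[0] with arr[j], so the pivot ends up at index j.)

Hoare-style two-pointer partition with pivot = 37:

Initial array: [37, 37, 34, 10, 11, 1, 32, 21, 19]

Pointers start at i = 1, j = 8.
i ends at 9, j ends at 8: the pointers have crossed (j < i), so scanning stops.

Swap pivot arr[0] with arr[8] to place pivot at position 8: [19, 37, 34, 10, 11, 1, 32, 21, 37]
Pivot position: 8

After partitioning with pivot 37, the array becomes [19, 37, 34, 10, 11, 1, 32, 21, 37]. The pivot is placed at index 8. All elements to the left of the pivot are <= 37, and all elements to the right are > 37.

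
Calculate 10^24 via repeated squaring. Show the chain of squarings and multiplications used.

Computing 10^24 by squaring (build up from 10^1; each line after the first costs one multiplication):

10^1 = 10
10^2 = (10^1)^2 = 10^2 = 100
10^3 = 10 * 10^2 = 10 * 100 = 1000
10^6 = (10^3)^2 = 1000^2 = 1000000
10^12 = (10^6)^2 = 1000000^2 = 1000000000000
10^24 = (10^12)^2 = 1000000000000^2 = 1000000000000000000000000

Result: 1000000000000000000000000
Multiplications needed: 5 (5 lines after 10^1)

10^24 = 1000000000000000000000000. Using exponentiation by squaring, this requires 5 multiplications. The key idea: if the exponent is even, square the half-power; if odd, multiply by the base once.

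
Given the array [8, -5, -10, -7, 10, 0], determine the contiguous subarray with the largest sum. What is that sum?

Using Kadane's algorithm on [8, -5, -10, -7, 10, 0]:

Scanning through the array:
Position 1 (value -5): max_ending_here = 3, max_so_far = 8
Position 2 (value -10): max_ending_here = -7, max_so_far = 8
Position 3 (value -7): max_ending_here = -7, max_so_far = 8
Position 4 (value 10): max_ending_here = 10, max_so_far = 10
Position 5 (value 0): max_ending_here = 10, max_so_far = 10

Maximum subarray: [10]
Maximum sum: 10

The maximum subarray is [10] with sum 10. This subarray runs from index 4 to index 4.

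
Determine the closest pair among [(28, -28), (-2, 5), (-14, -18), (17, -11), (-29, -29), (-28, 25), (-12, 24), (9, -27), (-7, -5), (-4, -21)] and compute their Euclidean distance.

Computing all pairwise distances among 10 points:

d((28, -28), (-2, 5)) = 44.5982
d((28, -28), (-14, -18)) = 43.1741
d((28, -28), (17, -11)) = 20.2485
d((28, -28), (-29, -29)) = 57.0088
d((28, -28), (-28, 25)) = 77.1038
d((28, -28), (-12, 24)) = 65.6049
d((28, -28), (9, -27)) = 19.0263
d((28, -28), (-7, -5)) = 41.8808
d((28, -28), (-4, -21)) = 32.7567
d((-2, 5), (-14, -18)) = 25.9422
d((-2, 5), (17, -11)) = 24.8395
d((-2, 5), (-29, -29)) = 43.4166
d((-2, 5), (-28, 25)) = 32.8024
d((-2, 5), (-12, 24)) = 21.4709
d((-2, 5), (9, -27)) = 33.8378
d((-2, 5), (-7, -5)) = 11.1803
d((-2, 5), (-4, -21)) = 26.0768
d((-14, -18), (17, -11)) = 31.7805
d((-14, -18), (-29, -29)) = 18.6011
d((-14, -18), (-28, 25)) = 45.2217
d((-14, -18), (-12, 24)) = 42.0476
d((-14, -18), (9, -27)) = 24.6982
d((-14, -18), (-7, -5)) = 14.7648
d((-14, -18), (-4, -21)) = 10.4403 <-- minimum
d((17, -11), (-29, -29)) = 49.3964
d((17, -11), (-28, 25)) = 57.6281
d((17, -11), (-12, 24)) = 45.4533
d((17, -11), (9, -27)) = 17.8885
d((17, -11), (-7, -5)) = 24.7386
d((17, -11), (-4, -21)) = 23.2594
d((-29, -29), (-28, 25)) = 54.0093
d((-29, -29), (-12, 24)) = 55.6597
d((-29, -29), (9, -27)) = 38.0526
d((-29, -29), (-7, -5)) = 32.5576
d((-29, -29), (-4, -21)) = 26.2488
d((-28, 25), (-12, 24)) = 16.0312
d((-28, 25), (9, -27)) = 63.8201
d((-28, 25), (-7, -5)) = 36.6197
d((-28, 25), (-4, -21)) = 51.8845
d((-12, 24), (9, -27)) = 55.1543
d((-12, 24), (-7, -5)) = 29.4279
d((-12, 24), (-4, -21)) = 45.7056
d((9, -27), (-7, -5)) = 27.2029
d((9, -27), (-4, -21)) = 14.3178
d((-7, -5), (-4, -21)) = 16.2788

Closest pair: (-14, -18) and (-4, -21) with distance 10.4403

The closest pair is (-14, -18) and (-4, -21) with Euclidean distance 10.4403. For 10 points, brute-force pairwise comparison is shown above. For large n, the divide-and-conquer algorithm (sort by x, recurse on halves, check the dividing strip) achieves O(n log n).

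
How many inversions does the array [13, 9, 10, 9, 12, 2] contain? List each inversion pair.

Finding inversions in [13, 9, 10, 9, 12, 2]:

(0, 1): arr[0]=13 > arr[1]=9
(0, 2): arr[0]=13 > arr[2]=10
(0, 3): arr[0]=13 > arr[3]=9
(0, 4): arr[0]=13 > arr[4]=12
(0, 5): arr[0]=13 > arr[5]=2
(1, 5): arr[1]=9 > arr[5]=2
(2, 3): arr[2]=10 > arr[3]=9
(2, 5): arr[2]=10 > arr[5]=2
(3, 5): arr[3]=9 > arr[5]=2
(4, 5): arr[4]=12 > arr[5]=2

Total inversions: 10

The array has 10 inversion(s): (0,1), (0,2), (0,3), (0,4), (0,5), (1,5), (2,3), (2,5), (3,5), (4,5). Each pair (i,j) satisfies i < j and arr[i] > arr[j].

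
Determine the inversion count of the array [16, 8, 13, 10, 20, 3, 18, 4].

Finding inversions in [16, 8, 13, 10, 20, 3, 18, 4]:

(0, 1): arr[0]=16 > arr[1]=8
(0, 2): arr[0]=16 > arr[2]=13
(0, 3): arr[0]=16 > arr[3]=10
(0, 5): arr[0]=16 > arr[5]=3
(0, 7): arr[0]=16 > arr[7]=4
(1, 5): arr[1]=8 > arr[5]=3
(1, 7): arr[1]=8 > arr[7]=4
(2, 3): arr[2]=13 > arr[3]=10
(2, 5): arr[2]=13 > arr[5]=3
(2, 7): arr[2]=13 > arr[7]=4
(3, 5): arr[3]=10 > arr[5]=3
(3, 7): arr[3]=10 > arr[7]=4
(4, 5): arr[4]=20 > arr[5]=3
(4, 6): arr[4]=20 > arr[6]=18
(4, 7): arr[4]=20 > arr[7]=4
(6, 7): arr[6]=18 > arr[7]=4

Total inversions: 16

The array has 16 inversion(s): (0,1), (0,2), (0,3), (0,5), (0,7), (1,5), (1,7), (2,3), (2,5), (2,7), (3,5), (3,7), (4,5), (4,6), (4,7), (6,7). Each pair (i,j) satisfies i < j and arr[i] > arr[j].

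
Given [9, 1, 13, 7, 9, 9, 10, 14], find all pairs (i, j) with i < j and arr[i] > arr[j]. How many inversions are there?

Finding inversions in [9, 1, 13, 7, 9, 9, 10, 14]:

(0, 1): arr[0]=9 > arr[1]=1
(0, 3): arr[0]=9 > arr[3]=7
(2, 3): arr[2]=13 > arr[3]=7
(2, 4): arr[2]=13 > arr[4]=9
(2, 5): arr[2]=13 > arr[5]=9
(2, 6): arr[2]=13 > arr[6]=10

Total inversions: 6

The array has 6 inversion(s): (0,1), (0,3), (2,3), (2,4), (2,5), (2,6). Each pair (i,j) satisfies i < j and arr[i] > arr[j].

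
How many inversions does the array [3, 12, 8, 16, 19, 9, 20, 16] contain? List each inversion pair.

Finding inversions in [3, 12, 8, 16, 19, 9, 20, 16]:

(1, 2): arr[1]=12 > arr[2]=8
(1, 5): arr[1]=12 > arr[5]=9
(3, 5): arr[3]=16 > arr[5]=9
(4, 5): arr[4]=19 > arr[5]=9
(4, 7): arr[4]=19 > arr[7]=16
(6, 7): arr[6]=20 > arr[7]=16

Total inversions: 6

The array has 6 inversion(s): (1,2), (1,5), (3,5), (4,5), (4,7), (6,7). Each pair (i,j) satisfies i < j and arr[i] > arr[j].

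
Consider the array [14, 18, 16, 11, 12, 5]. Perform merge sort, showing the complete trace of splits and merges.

Merge sort trace:

Split: [14, 18, 16, 11, 12, 5] -> [14, 18, 16] and [11, 12, 5]
  Split: [14, 18, 16] -> [14] and [18, 16]
    Split: [18, 16] -> [18] and [16]
    Merge: [18] + [16] -> [16, 18]
  Merge: [14] + [16, 18] -> [14, 16, 18]
  Split: [11, 12, 5] -> [11] and [12, 5]
    Split: [12, 5] -> [12] and [5]
    Merge: [12] + [5] -> [5, 12]
  Merge: [11] + [5, 12] -> [5, 11, 12]
Merge: [14, 16, 18] + [5, 11, 12] -> [5, 11, 12, 14, 16, 18]

Final sorted array: [5, 11, 12, 14, 16, 18]

The merge sort proceeds by recursively splitting the array and merging sorted halves.
After all merges, the sorted array is [5, 11, 12, 14, 16, 18].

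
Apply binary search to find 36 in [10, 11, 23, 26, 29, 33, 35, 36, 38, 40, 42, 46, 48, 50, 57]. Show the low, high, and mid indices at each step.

Binary search for 36 in [10, 11, 23, 26, 29, 33, 35, 36, 38, 40, 42, 46, 48, 50, 57]:

lo=0, hi=14, mid=7, arr[mid]=36 -> Found target at index 7!

Binary search finds 36 at index 7 after 1 comparisons. The search repeatedly halves the search space by comparing with the middle element.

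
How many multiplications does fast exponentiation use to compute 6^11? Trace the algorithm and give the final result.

Computing 6^11 by squaring (build up from 6^1; each line after the first costs one multiplication):

6^1 = 6
6^2 = (6^1)^2 = 6^2 = 36
6^4 = (6^2)^2 = 36^2 = 1296
6^5 = 6 * 6^4 = 6 * 1296 = 7776
6^10 = (6^5)^2 = 7776^2 = 60466176
6^11 = 6 * 6^10 = 6 * 60466176 = 362797056

Result: 362797056
Multiplications needed: 5 (5 lines after 6^1)

6^11 = 362797056. Using exponentiation by squaring, this requires 5 multiplications. The key idea: if the exponent is even, square the half-power; if odd, multiply by the base once.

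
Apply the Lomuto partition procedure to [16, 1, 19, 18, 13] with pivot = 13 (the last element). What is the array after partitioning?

Lomuto partition with pivot = 13:

Initial array: [16, 1, 19, 18, 13]

arr[0]=16 > 13: no swap
arr[1]=1 <= 13: swap with position 0, array becomes [1, 16, 19, 18, 13]
arr[2]=19 > 13: no swap
arr[3]=18 > 13: no swap

Place pivot at position 1: [1, 13, 19, 18, 16]
Pivot position: 1

After partitioning with pivot 13, the array becomes [1, 13, 19, 18, 16]. The pivot is placed at index 1. All elements to the left of the pivot are <= 13, and all elements to the right are > 13.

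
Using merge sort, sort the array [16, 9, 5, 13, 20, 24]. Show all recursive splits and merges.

Merge sort trace:

Split: [16, 9, 5, 13, 20, 24] -> [16, 9, 5] and [13, 20, 24]
  Split: [16, 9, 5] -> [16] and [9, 5]
    Split: [9, 5] -> [9] and [5]
    Merge: [9] + [5] -> [5, 9]
  Merge: [16] + [5, 9] -> [5, 9, 16]
  Split: [13, 20, 24] -> [13] and [20, 24]
    Split: [20, 24] -> [20] and [24]
    Merge: [20] + [24] -> [20, 24]
  Merge: [13] + [20, 24] -> [13, 20, 24]
Merge: [5, 9, 16] + [13, 20, 24] -> [5, 9, 13, 16, 20, 24]

Final sorted array: [5, 9, 13, 16, 20, 24]

The merge sort proceeds by recursively splitting the array and merging sorted halves.
After all merges, the sorted array is [5, 9, 13, 16, 20, 24].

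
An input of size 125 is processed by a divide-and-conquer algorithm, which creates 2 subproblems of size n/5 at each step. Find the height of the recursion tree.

For divide and conquer with division factor 5:

Problem sizes at each level:
Level 0: 125
Level 1: 25
Level 2: 5
Level 3: 1

The root is level 0 and the size-1 base case is level 3 (the tree spans levels 0 through 3, i.e. 4 levels counting the root), so the depth is the number of divisions: log_5(125) = 3

The recursion tree depth is log_5(125) = 3. At each level, the problem size is divided by 5, so it takes 3 divisions to reduce to a base case of size 1. The algorithm makes 2 recursive calls at each level.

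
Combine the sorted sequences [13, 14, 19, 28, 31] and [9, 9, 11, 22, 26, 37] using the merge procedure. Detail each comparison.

Merging process:

Compare 13 vs 9: take 9 from right. Merged: [9]
Compare 13 vs 9: take 9 from right. Merged: [9, 9]
Compare 13 vs 11: take 11 from right. Merged: [9, 9, 11]
Compare 13 vs 22: take 13 from left. Merged: [9, 9, 11, 13]
Compare 14 vs 22: take 14 from left. Merged: [9, 9, 11, 13, 14]
Compare 19 vs 22: take 19 from left. Merged: [9, 9, 11, 13, 14, 19]
Compare 28 vs 22: take 22 from right. Merged: [9, 9, 11, 13, 14, 19, 22]
Compare 28 vs 26: take 26 from right. Merged: [9, 9, 11, 13, 14, 19, 22, 26]
Compare 28 vs 37: take 28 from left. Merged: [9, 9, 11, 13, 14, 19, 22, 26, 28]
Compare 31 vs 37: take 31 from left. Merged: [9, 9, 11, 13, 14, 19, 22, 26, 28, 31]
Append remaining from right: [37]. Merged: [9, 9, 11, 13, 14, 19, 22, 26, 28, 31, 37]

Final merged array: [9, 9, 11, 13, 14, 19, 22, 26, 28, 31, 37]
Total comparisons: 10

The merged array is [9, 9, 11, 13, 14, 19, 22, 26, 28, 31, 37], requiring 10 comparisons. The merge step runs in O(n) time where n is the total number of elements.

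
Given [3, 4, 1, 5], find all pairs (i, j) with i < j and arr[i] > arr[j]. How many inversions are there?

Finding inversions in [3, 4, 1, 5]:

(0, 2): arr[0]=3 > arr[2]=1
(1, 2): arr[1]=4 > arr[2]=1

Total inversions: 2

The array has 2 inversion(s): (0,2), (1,2). Each pair (i,j) satisfies i < j and arr[i] > arr[j].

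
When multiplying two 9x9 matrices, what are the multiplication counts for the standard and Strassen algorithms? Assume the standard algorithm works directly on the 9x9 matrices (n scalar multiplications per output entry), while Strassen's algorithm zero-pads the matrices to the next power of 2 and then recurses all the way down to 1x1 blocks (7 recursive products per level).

Matrix multiplication for 9x9 matrices:

Strassen's algorithm requires power-of-2 dimensions. Pad 9x9 to 16x16 (next power of 2).

Standard algorithm: 9^3 = 729 multiplications
Strassen's algorithm: 7^(log2(16)) = 7^4 = 2401 multiplications
Difference: 729 - 2401 = -1672 (Strassen uses MORE here due to padding overhead — for small or just-over-power-of-2 n, padding can outweigh the per-level savings)

Standard: 729 multiplications (9^3). Strassen: 2401 multiplications (7^4, after padding to 16x16). Strassen reduces 8 recursive multiplications to 7 at each level.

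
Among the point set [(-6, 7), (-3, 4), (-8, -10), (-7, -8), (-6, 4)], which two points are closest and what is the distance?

Computing all pairwise distances among 5 points:

d((-6, 7), (-3, 4)) = 4.2426
d((-6, 7), (-8, -10)) = 17.1172
d((-6, 7), (-7, -8)) = 15.0333
d((-6, 7), (-6, 4)) = 3.0
d((-3, 4), (-8, -10)) = 14.8661
d((-3, 4), (-7, -8)) = 12.6491
d((-3, 4), (-6, 4)) = 3.0
d((-8, -10), (-7, -8)) = 2.2361 <-- minimum
d((-8, -10), (-6, 4)) = 14.1421
d((-7, -8), (-6, 4)) = 12.0416

Closest pair: (-8, -10) and (-7, -8) with distance 2.2361

The closest pair is (-8, -10) and (-7, -8) with Euclidean distance 2.2361. For 5 points, brute-force pairwise comparison is shown above. For large n, the divide-and-conquer algorithm (sort by x, recurse on halves, check the dividing strip) achieves O(n log n).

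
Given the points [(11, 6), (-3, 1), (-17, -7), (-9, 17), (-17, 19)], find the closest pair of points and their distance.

Computing all pairwise distances among 5 points:

d((11, 6), (-3, 1)) = 14.8661
d((11, 6), (-17, -7)) = 30.8707
d((11, 6), (-9, 17)) = 22.8254
d((11, 6), (-17, 19)) = 30.8707
d((-3, 1), (-17, -7)) = 16.1245
d((-3, 1), (-9, 17)) = 17.088
d((-3, 1), (-17, 19)) = 22.8035
d((-17, -7), (-9, 17)) = 25.2982
d((-17, -7), (-17, 19)) = 26.0
d((-9, 17), (-17, 19)) = 8.2462 <-- minimum

Closest pair: (-9, 17) and (-17, 19) with distance 8.2462

The closest pair is (-9, 17) and (-17, 19) with Euclidean distance 8.2462. For 5 points, brute-force pairwise comparison is shown above. For large n, the divide-and-conquer algorithm (sort by x, recurse on halves, check the dividing strip) achieves O(n log n).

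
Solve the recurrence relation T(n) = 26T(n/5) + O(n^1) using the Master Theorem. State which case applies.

Master Theorem for T(n) = 26T(n/5) + O(n^1):

a = 26, b = 5, c = 1
log_b(a) = log_5(26) = 2.0244

Case 1: c = 1 < log_5(26) = 2.0244
T(n) = O(n^(log_5 26))

For T(n) = 26T(n/5) + O(n^1): log_5(26) = 2.0244. This is Case 1 of the Master Theorem (c < log_b(a), work dominated by leaves), giving O(n^(log_5 26)).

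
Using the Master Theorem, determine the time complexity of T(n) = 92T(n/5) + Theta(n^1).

Master Theorem for T(n) = 92T(n/5) + O(n^1):

a = 92, b = 5, c = 1
log_b(a) = log_5(92) = 2.8095

Case 1: c = 1 < log_5(92) = 2.8095
T(n) = O(n^(log_5 92))

For T(n) = 92T(n/5) + O(n^1): log_5(92) = 2.8095. This is Case 1 of the Master Theorem (c < log_b(a), work dominated by leaves), giving O(n^(log_5 92)).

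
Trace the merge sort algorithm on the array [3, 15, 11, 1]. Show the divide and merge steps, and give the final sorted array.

Merge sort trace:

Split: [3, 15, 11, 1] -> [3, 15] and [11, 1]
  Split: [3, 15] -> [3] and [15]
  Merge: [3] + [15] -> [3, 15]
  Split: [11, 1] -> [11] and [1]
  Merge: [11] + [1] -> [1, 11]
Merge: [3, 15] + [1, 11] -> [1, 3, 11, 15]

Final sorted array: [1, 3, 11, 15]

The merge sort proceeds by recursively splitting the array and merging sorted halves.
After all merges, the sorted array is [1, 3, 11, 15].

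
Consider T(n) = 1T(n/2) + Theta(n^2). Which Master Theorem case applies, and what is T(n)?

Master Theorem for T(n) = 1T(n/2) + O(n^2):

a = 1, b = 2, c = 2
log_b(a) = log_2(1) = 0.0000

Case 3: c = 2 > log_2(1) = 0.0000
T(n) = O(n^2) = O(n^2)

For T(n) = 1T(n/2) + O(n^2): log_2(1) = 0.0000. This is Case 3 of the Master Theorem (c > log_b(a), work dominated by root), giving O(n^2).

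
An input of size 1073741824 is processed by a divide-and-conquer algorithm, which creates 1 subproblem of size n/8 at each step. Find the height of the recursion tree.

For divide and conquer with division factor 8:

Problem sizes at each level:
Level 0: 1073741824
Level 1: 134217728
Level 2: 16777216
Level 3: 2097152
Level 4: 262144
Level 5: 32768
Level 6: 4096
Level 7: 512
Level 8: 64
Level 9: 8
Level 10: 1

The root is level 0 and the size-1 base case is level 10 (the tree spans levels 0 through 10, i.e. 11 levels counting the root), so the depth is the number of divisions: log_8(1073741824) = 10

The recursion tree depth is log_8(1073741824) = 10. At each level, the problem size is divided by 8, so it takes 10 divisions to reduce to a base case of size 1. The algorithm makes 1 recursive call at each level.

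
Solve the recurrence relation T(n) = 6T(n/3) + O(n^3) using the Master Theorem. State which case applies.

Master Theorem for T(n) = 6T(n/3) + O(n^3):

a = 6, b = 3, c = 3
log_b(a) = log_3(6) = 1.6309

Case 3: c = 3 > log_3(6) = 1.6309
T(n) = O(n^3) = O(n^3)

For T(n) = 6T(n/3) + O(n^3): log_3(6) = 1.6309. This is Case 3 of the Master Theorem (c > log_b(a), work dominated by root), giving O(n^3).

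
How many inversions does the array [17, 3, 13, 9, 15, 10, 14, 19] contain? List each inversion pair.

Finding inversions in [17, 3, 13, 9, 15, 10, 14, 19]:

(0, 1): arr[0]=17 > arr[1]=3
(0, 2): arr[0]=17 > arr[2]=13
(0, 3): arr[0]=17 > arr[3]=9
(0, 4): arr[0]=17 > arr[4]=15
(0, 5): arr[0]=17 > arr[5]=10
(0, 6): arr[0]=17 > arr[6]=14
(2, 3): arr[2]=13 > arr[3]=9
(2, 5): arr[2]=13 > arr[5]=10
(4, 5): arr[4]=15 > arr[5]=10
(4, 6): arr[4]=15 > arr[6]=14

Total inversions: 10

The array has 10 inversion(s): (0,1), (0,2), (0,3), (0,4), (0,5), (0,6), (2,3), (2,5), (4,5), (4,6). Each pair (i,j) satisfies i < j and arr[i] > arr[j].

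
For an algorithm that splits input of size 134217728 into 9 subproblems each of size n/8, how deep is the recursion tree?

For divide and conquer with division factor 8:

Problem sizes at each level:
Level 0: 134217728
Level 1: 16777216
Level 2: 2097152
Level 3: 262144
Level 4: 32768
Level 5: 4096
Level 6: 512
Level 7: 64
Level 8: 8
Level 9: 1

The root is level 0 and the size-1 base case is level 9 (the tree spans levels 0 through 9, i.e. 10 levels counting the root), so the depth is the number of divisions: log_8(134217728) = 9

The recursion tree depth is log_8(134217728) = 9. At each level, the problem size is divided by 8, so it takes 9 divisions to reduce to a base case of size 1. The algorithm makes 9 recursive calls at each level.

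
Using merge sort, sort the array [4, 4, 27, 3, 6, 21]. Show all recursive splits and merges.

Merge sort trace:

Split: [4, 4, 27, 3, 6, 21] -> [4, 4, 27] and [3, 6, 21]
  Split: [4, 4, 27] -> [4] and [4, 27]
    Split: [4, 27] -> [4] and [27]
    Merge: [4] + [27] -> [4, 27]
  Merge: [4] + [4, 27] -> [4, 4, 27]
  Split: [3, 6, 21] -> [3] and [6, 21]
    Split: [6, 21] -> [6] and [21]
    Merge: [6] + [21] -> [6, 21]
  Merge: [3] + [6, 21] -> [3, 6, 21]
Merge: [4, 4, 27] + [3, 6, 21] -> [3, 4, 4, 6, 21, 27]

Final sorted array: [3, 4, 4, 6, 21, 27]

The merge sort proceeds by recursively splitting the array and merging sorted halves.
After all merges, the sorted array is [3, 4, 4, 6, 21, 27].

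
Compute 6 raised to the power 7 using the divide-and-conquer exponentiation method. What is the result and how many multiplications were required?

Computing 6^7 by squaring (build up from 6^1; each line after the first costs one multiplication):

6^1 = 6
6^2 = (6^1)^2 = 6^2 = 36
6^3 = 6 * 6^2 = 6 * 36 = 216
6^6 = (6^3)^2 = 216^2 = 46656
6^7 = 6 * 6^6 = 6 * 46656 = 279936

Result: 279936
Multiplications needed: 4 (4 lines after 6^1)

6^7 = 279936. Using exponentiation by squaring, this requires 4 multiplications. The key idea: if the exponent is even, square the half-power; if odd, multiply by the base once.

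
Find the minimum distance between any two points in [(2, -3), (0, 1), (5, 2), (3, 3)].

Computing all pairwise distances among 4 points:

d((2, -3), (0, 1)) = 4.4721
d((2, -3), (5, 2)) = 5.831
d((2, -3), (3, 3)) = 6.0828
d((0, 1), (5, 2)) = 5.099
d((0, 1), (3, 3)) = 3.6056
d((5, 2), (3, 3)) = 2.2361 <-- minimum

Closest pair: (5, 2) and (3, 3) with distance 2.2361

The closest pair is (5, 2) and (3, 3) with Euclidean distance 2.2361. For 4 points, brute-force pairwise comparison is shown above. For large n, the divide-and-conquer algorithm (sort by x, recurse on halves, check the dividing strip) achieves O(n log n).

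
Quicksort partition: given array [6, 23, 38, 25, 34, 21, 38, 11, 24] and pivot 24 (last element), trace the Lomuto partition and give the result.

Lomuto partition with pivot = 24:

Initial array: [6, 23, 38, 25, 34, 21, 38, 11, 24]

arr[0]=6 <= 24: swap with position 0, array becomes [6, 23, 38, 25, 34, 21, 38, 11, 24]
arr[1]=23 <= 24: swap with position 1, array becomes [6, 23, 38, 25, 34, 21, 38, 11, 24]
arr[2]=38 > 24: no swap
arr[3]=25 > 24: no swap
arr[4]=34 > 24: no swap
arr[5]=21 <= 24: swap with position 2, array becomes [6, 23, 21, 25, 34, 38, 38, 11, 24]
arr[6]=38 > 24: no swap
arr[7]=11 <= 24: swap with position 3, array becomes [6, 23, 21, 11, 34, 38, 38, 25, 24]

Place pivot at position 4: [6, 23, 21, 11, 24, 38, 38, 25, 34]
Pivot position: 4

After partitioning with pivot 24, the array becomes [6, 23, 21, 11, 24, 38, 38, 25, 34]. The pivot is placed at index 4. All elements to the left of the pivot are <= 24, and all elements to the right are > 24.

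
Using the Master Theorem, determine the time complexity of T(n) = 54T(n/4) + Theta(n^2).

Master Theorem for T(n) = 54T(n/4) + O(n^2):

a = 54, b = 4, c = 2
log_b(a) = log_4(54) = 2.8774

Case 1: c = 2 < log_4(54) = 2.8774
T(n) = O(n^(log_4 54))

For T(n) = 54T(n/4) + O(n^2): log_4(54) = 2.8774. This is Case 1 of the Master Theorem (c < log_b(a), work dominated by leaves), giving O(n^(log_4 54)).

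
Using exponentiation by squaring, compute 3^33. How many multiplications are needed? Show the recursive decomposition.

Computing 3^33 by squaring (build up from 3^1; each line after the first costs one multiplication):

3^1 = 3
3^2 = (3^1)^2 = 3^2 = 9
3^4 = (3^2)^2 = 9^2 = 81
3^8 = (3^4)^2 = 81^2 = 6561
3^16 = (3^8)^2 = 6561^2 = 43046721
3^32 = (3^16)^2 = 43046721^2 = 1853020188851841
3^33 = 3 * 3^32 = 3 * 1853020188851841 = 5559060566555523

Result: 5559060566555523
Multiplications needed: 6 (6 lines after 3^1)

3^33 = 5559060566555523. Using exponentiation by squaring, this requires 6 multiplications. The key idea: if the exponent is even, square the half-power; if odd, multiply by the base once.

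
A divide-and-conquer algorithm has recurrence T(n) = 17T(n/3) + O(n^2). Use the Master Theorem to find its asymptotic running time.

Master Theorem for T(n) = 17T(n/3) + O(n^2):

a = 17, b = 3, c = 2
log_b(a) = log_3(17) = 2.5789

Case 1: c = 2 < log_3(17) = 2.5789
T(n) = O(n^(log_3 17))

For T(n) = 17T(n/3) + O(n^2): log_3(17) = 2.5789. This is Case 1 of the Master Theorem (c < log_b(a), work dominated by leaves), giving O(n^(log_3 17)).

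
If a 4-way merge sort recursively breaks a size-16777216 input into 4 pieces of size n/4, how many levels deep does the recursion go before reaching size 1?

For divide and conquer with division factor 4:

Problem sizes at each level:
Level 0: 16777216
Level 1: 4194304
Level 2: 1048576
Level 3: 262144
Level 4: 65536
Level 5: 16384
Level 6: 4096
Level 7: 1024
Level 8: 256
Level 9: 64
Level 10: 16
Level 11: 4
Level 12: 1

The root is level 0 and the size-1 base case is level 12 (the tree spans levels 0 through 12, i.e. 13 levels counting the root), so the depth is the number of divisions: log_4(16777216) = 12

The recursion tree depth is log_4(16777216) = 12. At each level, the problem size is divided by 4, so it takes 12 divisions to reduce to a base case of size 1. The algorithm makes 4 recursive calls at each level.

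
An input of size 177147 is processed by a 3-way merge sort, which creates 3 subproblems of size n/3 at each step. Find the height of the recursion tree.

For divide and conquer with division factor 3:

Problem sizes at each level:
Level 0: 177147
Level 1: 59049
Level 2: 19683
Level 3: 6561
Level 4: 2187
Level 5: 729
Level 6: 243
Level 7: 81
Level 8: 27
Level 9: 9
Level 10: 3
Level 11: 1

The root is level 0 and the size-1 base case is level 11 (the tree spans levels 0 through 11, i.e. 12 levels counting the root), so the depth is the number of divisions: log_3(177147) = 11

The recursion tree depth is log_3(177147) = 11. At each level, the problem size is divided by 3, so it takes 11 divisions to reduce to a base case of size 1. The algorithm makes 3 recursive calls at each level.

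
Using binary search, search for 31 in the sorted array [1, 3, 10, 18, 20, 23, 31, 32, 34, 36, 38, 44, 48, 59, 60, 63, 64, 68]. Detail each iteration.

Binary search for 31 in [1, 3, 10, 18, 20, 23, 31, 32, 34, 36, 38, 44, 48, 59, 60, 63, 64, 68]:

lo=0, hi=17, mid=8, arr[mid]=34 -> 34 > 31, search left half
lo=0, hi=7, mid=3, arr[mid]=18 -> 18 < 31, search right half
lo=4, hi=7, mid=5, arr[mid]=23 -> 23 < 31, search right half
lo=6, hi=7, mid=6, arr[mid]=31 -> Found target at index 6!

Binary search finds 31 at index 6 after 4 comparisons. The search repeatedly halves the search space by comparing with the middle element.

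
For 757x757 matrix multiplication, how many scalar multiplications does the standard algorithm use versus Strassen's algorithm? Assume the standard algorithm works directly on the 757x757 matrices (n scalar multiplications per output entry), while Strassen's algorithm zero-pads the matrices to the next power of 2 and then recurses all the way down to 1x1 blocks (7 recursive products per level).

Matrix multiplication for 757x757 matrices:

Strassen's algorithm requires power-of-2 dimensions. Pad 757x757 to 1024x1024 (next power of 2).

Standard algorithm: 757^3 = 433798093 multiplications
Strassen's algorithm: 7^(log2(1024)) = 7^10 = 282475249 multiplications
Savings: 433798093 - 282475249 = 151322844 multiplications

Standard: 433798093 multiplications (757^3). Strassen: 282475249 multiplications (7^10, after padding to 1024x1024). Strassen reduces 8 recursive multiplications to 7 at each level.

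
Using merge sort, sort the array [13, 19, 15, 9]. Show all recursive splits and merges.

Merge sort trace:

Split: [13, 19, 15, 9] -> [13, 19] and [15, 9]
  Split: [13, 19] -> [13] and [19]
  Merge: [13] + [19] -> [13, 19]
  Split: [15, 9] -> [15] and [9]
  Merge: [15] + [9] -> [9, 15]
Merge: [13, 19] + [9, 15] -> [9, 13, 15, 19]

Final sorted array: [9, 13, 15, 19]

The merge sort proceeds by recursively splitting the array and merging sorted halves.
After all merges, the sorted array is [9, 13, 15, 19].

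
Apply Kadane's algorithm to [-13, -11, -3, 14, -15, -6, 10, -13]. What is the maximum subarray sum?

Using Kadane's algorithm on [-13, -11, -3, 14, -15, -6, 10, -13]:

Scanning through the array:
Position 1 (value -11): max_ending_here = -11, max_so_far = -11
Position 2 (value -3): max_ending_here = -3, max_so_far = -3
Position 3 (value 14): max_ending_here = 14, max_so_far = 14
Position 4 (value -15): max_ending_here = -1, max_so_far = 14
Position 5 (value -6): max_ending_here = -6, max_so_far = 14
Position 6 (value 10): max_ending_here = 10, max_so_far = 14
Position 7 (value -13): max_ending_here = -3, max_so_far = 14

Maximum subarray: [14]
Maximum sum: 14

The maximum subarray is [14] with sum 14. This subarray runs from index 3 to index 3.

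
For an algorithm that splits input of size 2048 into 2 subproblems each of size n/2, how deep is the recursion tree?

For divide and conquer with division factor 2:

Problem sizes at each level:
Level 0: 2048
Level 1: 1024
Level 2: 512
Level 3: 256
Level 4: 128
Level 5: 64
Level 6: 32
Level 7: 16
Level 8: 8
Level 9: 4
Level 10: 2
Level 11: 1

The root is level 0 and the size-1 base case is level 11 (the tree spans levels 0 through 11, i.e. 12 levels counting the root), so the depth is the number of divisions: log_2(2048) = 11

The recursion tree depth is log_2(2048) = 11. At each level, the problem size is divided by 2, so it takes 11 divisions to reduce to a base case of size 1. The algorithm makes 2 recursive calls at each level.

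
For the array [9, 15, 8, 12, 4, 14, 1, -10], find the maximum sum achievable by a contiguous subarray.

Using Kadane's algorithm on [9, 15, 8, 12, 4, 14, 1, -10]:

Scanning through the array:
Position 1 (value 15): max_ending_here = 24, max_so_far = 24
Position 2 (value 8): max_ending_here = 32, max_so_far = 32
Position 3 (value 12): max_ending_here = 44, max_so_far = 44
Position 4 (value 4): max_ending_here = 48, max_so_far = 48
Position 5 (value 14): max_ending_here = 62, max_so_far = 62
Position 6 (value 1): max_ending_here = 63, max_so_far = 63
Position 7 (value -10): max_ending_here = 53, max_so_far = 63

Maximum subarray: [9, 15, 8, 12, 4, 14, 1]
Maximum sum: 63

The maximum subarray is [9, 15, 8, 12, 4, 14, 1] with sum 63. This subarray runs from index 0 to index 6.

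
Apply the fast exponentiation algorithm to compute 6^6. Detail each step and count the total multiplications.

Computing 6^6 by squaring (build up from 6^1; each line after the first costs one multiplication):

6^1 = 6
6^2 = (6^1)^2 = 6^2 = 36
6^3 = 6 * 6^2 = 6 * 36 = 216
6^6 = (6^3)^2 = 216^2 = 46656

Result: 46656
Multiplications needed: 3 (3 lines after 6^1)

6^6 = 46656. Using exponentiation by squaring, this requires 3 multiplications. The key idea: if the exponent is even, square the half-power; if odd, multiply by the base once.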